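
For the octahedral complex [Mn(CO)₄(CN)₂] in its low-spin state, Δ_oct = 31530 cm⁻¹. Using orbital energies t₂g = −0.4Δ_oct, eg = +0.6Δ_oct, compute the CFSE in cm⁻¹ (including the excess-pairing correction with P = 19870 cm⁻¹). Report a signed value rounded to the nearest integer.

-23320

Ligand charges: 4×(+0) from CO and 2×(-1) from CN⁻ sum to -2; with overall charge +0, Mn is +2.
Mn sits in group 7; removing 2 electrons leaves Mn²⁺ with 7 − 2 = 5 d electrons.
The d⁵ electrons fill as t₂g⁵ eg⁰.
CFSE(orbital) = 5×(-0.4Δ_oct) + 0×(0.6Δ_oct) = -2.0Δ_oct; with Δ_oct = 31530 cm⁻¹ that is -63060 cm⁻¹.
High-spin d⁵ would be t₂g³ eg² with 0 pairs; low-spin has 2, so 2 excess pairs cost +2P = +39740 cm⁻¹.
Net CFSE = -63060 + 39740 = -23320 cm⁻¹.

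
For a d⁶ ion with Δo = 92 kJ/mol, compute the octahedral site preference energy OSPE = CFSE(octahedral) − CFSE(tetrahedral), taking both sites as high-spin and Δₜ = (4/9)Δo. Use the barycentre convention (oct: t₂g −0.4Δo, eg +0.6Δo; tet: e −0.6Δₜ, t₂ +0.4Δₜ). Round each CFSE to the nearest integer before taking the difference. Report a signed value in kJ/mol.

-12

Octahedral high-spin t₂g⁴ eg²: CFSE = -0.4 × 92 = -37 kJ/mol.
Tetrahedral: e³ t₂³, CFSE = 3(−0.6) + 3(+0.4) = -0.6Δₜ = -0.6 × (4/9) × 92 = -25 kJ/mol.
OSPE = CFSE(oct) − CFSE(tet) = -37 − (-25) = -12 kJ/mol.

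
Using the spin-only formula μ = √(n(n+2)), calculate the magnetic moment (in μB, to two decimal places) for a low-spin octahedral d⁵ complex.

1.73 μB

Configuration: t₂g⁵ eg⁰ → 1 unpaired electron.
μ(spin-only) = √[1(1+2)] = √3 ≈ 1.73 μB.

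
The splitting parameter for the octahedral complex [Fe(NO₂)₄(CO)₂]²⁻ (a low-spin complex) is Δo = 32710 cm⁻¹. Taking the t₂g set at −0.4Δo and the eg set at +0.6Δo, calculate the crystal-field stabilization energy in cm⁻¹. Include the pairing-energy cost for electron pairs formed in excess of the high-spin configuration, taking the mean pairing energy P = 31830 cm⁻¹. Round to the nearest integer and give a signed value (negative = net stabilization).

-14844

Ligand charges: 4×(-1) from NO₂⁻ and 2×(+0) from CO sum to -4; with overall charge -2, Fe is +2.
Fe is in group 8, so Fe²⁺ is d⁶ (8 − 2 = 6).
Electron filling gives t₂g⁶ eg⁰.
CFSE(orbital) = 6×(-0.4Δo) + 0×(0.6Δo) = -2.4Δo; with Δo = 32710 cm⁻¹ that is -78504 cm⁻¹.
Pairing penalty: 3 pairs vs 1 in the high-spin reference → 2 extra × P = 63660 cm⁻¹.
Overall CFSE = -78504 + 63660 = -14844 cm⁻¹.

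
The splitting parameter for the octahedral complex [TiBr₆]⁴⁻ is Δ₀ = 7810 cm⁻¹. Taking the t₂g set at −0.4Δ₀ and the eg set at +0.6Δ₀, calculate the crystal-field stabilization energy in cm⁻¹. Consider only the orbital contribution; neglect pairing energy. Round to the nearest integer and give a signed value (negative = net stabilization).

-6248

Each Br⁻ contributes -1; 6 × (-1) = -6. With overall charge -4, Ti is in the +2 oxidation state.
Ti²⁺: group 4, so d-count = 4 − 2 = 2.
For octahedral d² the high- and low-spin configurations coincide.
Configuration: t₂g² eg⁰.
CFSE(orbital) = 2×(-0.4Δ₀) + 0×(0.6Δ₀) = -0.8Δ₀; with Δ₀ = 7810 cm⁻¹ that is -6248 cm⁻¹.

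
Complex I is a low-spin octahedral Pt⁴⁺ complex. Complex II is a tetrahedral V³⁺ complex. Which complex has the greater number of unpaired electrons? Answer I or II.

I: Pt is in group 10, so Pt⁴⁺ is d⁶ (10 − 4 = 6); t2g^6 e_g^0 → 0 unpaired.
II: V is in group 5, so V³⁺ is d² (5 − 3 = 2); Tetrahedral fields are weak (Δₜ ≈ 4/9 Δₒ), so electrons fill high-spin; e² t₂⁰ → 2 unpaired.
So II has more unpaired electrons.

II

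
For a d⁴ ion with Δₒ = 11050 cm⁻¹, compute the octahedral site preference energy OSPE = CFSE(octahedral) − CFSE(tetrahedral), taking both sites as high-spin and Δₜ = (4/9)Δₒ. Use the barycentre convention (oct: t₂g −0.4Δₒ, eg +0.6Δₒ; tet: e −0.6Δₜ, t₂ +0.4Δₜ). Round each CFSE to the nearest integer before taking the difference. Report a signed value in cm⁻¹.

-4666

Octahedral high-spin t₂g³ eg¹: CFSE = -0.6 × 11050 = -6630 cm⁻¹.
Tetrahedral e² t₂² gives -0.4Δₜ = -0.4 × (4/9) × 11050 = -1964 cm⁻¹.
OSPE = -6630 − (-1964) = -4666 cm⁻¹.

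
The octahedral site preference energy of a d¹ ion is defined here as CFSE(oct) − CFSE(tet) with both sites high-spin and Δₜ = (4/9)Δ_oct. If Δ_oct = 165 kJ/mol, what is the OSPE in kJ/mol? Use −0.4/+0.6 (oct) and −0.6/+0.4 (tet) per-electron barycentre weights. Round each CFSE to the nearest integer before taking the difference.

Octahedral high-spin t2g^1 e_g^0: CFSE = -0.4 × 165 = -66 kJ/mol.
In a tetrahedral site the filling is e^1 t2^0: CFSE(tet) = -0.6Δₜ = -0.6 × (4/9)(165) = -44 kJ/mol.
OSPE = -66 − (-44) = -22 kJ/mol.

-22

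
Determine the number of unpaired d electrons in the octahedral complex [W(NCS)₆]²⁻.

2

Each NCS⁻ contributes -1; 6 × (-1) = -6. With overall charge -2, W is in the +4 oxidation state.
W⁴⁺: group 6, so d-count = 6 − 4 = 2.
Configuration: t₂g² eg⁰, giving 2 unpaired electrons.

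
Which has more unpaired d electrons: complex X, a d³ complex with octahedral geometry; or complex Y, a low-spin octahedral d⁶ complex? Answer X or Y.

X

X: For octahedral d³ the high- and low-spin configurations coincide; t2g^3 e_g^0 → 3 unpaired.
Y: t2g^6 e_g^0 → 0 unpaired.
So X has more unpaired electrons.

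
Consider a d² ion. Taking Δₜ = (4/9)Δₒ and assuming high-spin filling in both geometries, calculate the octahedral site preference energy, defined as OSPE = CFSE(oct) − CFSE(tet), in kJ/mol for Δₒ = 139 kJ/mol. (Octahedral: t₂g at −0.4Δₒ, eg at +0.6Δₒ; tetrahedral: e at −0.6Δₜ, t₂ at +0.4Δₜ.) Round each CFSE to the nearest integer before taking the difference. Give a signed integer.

Octahedral high-spin t₂g² eg⁰: CFSE = -0.8 × 139 = -111 kJ/mol.
In a tetrahedral site the filling is e² t₂⁰: CFSE(tet) = -1.2Δₜ = -1.2 × (4/9)(139) = -74 kJ/mol.
OSPE = CFSE(oct) − CFSE(tet) = -111 − (-74) = -37 kJ/mol.

-37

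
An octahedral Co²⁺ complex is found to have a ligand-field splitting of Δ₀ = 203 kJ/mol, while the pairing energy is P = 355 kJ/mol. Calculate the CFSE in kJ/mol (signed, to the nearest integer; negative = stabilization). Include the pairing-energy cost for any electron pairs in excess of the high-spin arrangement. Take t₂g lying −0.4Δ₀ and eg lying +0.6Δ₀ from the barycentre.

-162

Co²⁺: group 9, so d-count = 9 − 2 = 7.
Since Δ₀ = 203 kJ/mol < P = 355 kJ/mol, the complex adopts the high-spin configuration.
Configuration: t₂g⁵ eg².
Orbital CFSE = -0.8Δ₀ = -0.8 × 203 = -162 kJ/mol.
High-spin has no excess pairs, so no pairing correction applies.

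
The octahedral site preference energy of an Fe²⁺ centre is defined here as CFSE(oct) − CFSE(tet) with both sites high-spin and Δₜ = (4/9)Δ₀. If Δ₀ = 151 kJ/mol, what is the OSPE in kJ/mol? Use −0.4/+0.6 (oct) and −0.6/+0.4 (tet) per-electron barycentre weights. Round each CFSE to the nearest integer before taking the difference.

-20

Group 8 minus oxidation state +2 gives a d⁶ configuration for Fe²⁺.
Octahedral high-spin t2g^4 e_g^2: CFSE = -0.4 × 151 = -60 kJ/mol.
Tetrahedral: e^3 t2^3, CFSE = 3(−0.6) + 3(+0.4) = -0.6Δₜ = -0.6 × (4/9) × 151 = -40 kJ/mol.
Subtracting, OSPE = -60 − (-40) = -20 kJ/mol.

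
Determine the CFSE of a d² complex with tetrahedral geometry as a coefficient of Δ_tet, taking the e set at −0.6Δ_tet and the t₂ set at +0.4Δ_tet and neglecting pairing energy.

-1.2 Δ_tet

With tetrahedral geometry the complex is necessarily high-spin.
Configuration: e² t₂⁰.
CFSE = 2(-0.6Δ_tet) + 0(0.4Δ_tet) = -1.2Δ_tet + 0.0Δ_tet = -1.2Δ_tet.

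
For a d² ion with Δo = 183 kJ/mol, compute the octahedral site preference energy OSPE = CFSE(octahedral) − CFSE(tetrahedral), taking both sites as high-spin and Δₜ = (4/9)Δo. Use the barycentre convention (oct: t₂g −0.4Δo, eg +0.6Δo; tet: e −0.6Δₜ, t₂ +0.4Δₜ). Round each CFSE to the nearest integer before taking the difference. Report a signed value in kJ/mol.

-48

Octahedral high-spin t₂g² eg⁰: CFSE = -0.8 × 183 = -146 kJ/mol.
Tetrahedral e² t₂⁰ gives -1.2Δₜ = -1.2 × (4/9) × 183 = -98 kJ/mol.
OSPE = -146 − (-98) = -48 kJ/mol.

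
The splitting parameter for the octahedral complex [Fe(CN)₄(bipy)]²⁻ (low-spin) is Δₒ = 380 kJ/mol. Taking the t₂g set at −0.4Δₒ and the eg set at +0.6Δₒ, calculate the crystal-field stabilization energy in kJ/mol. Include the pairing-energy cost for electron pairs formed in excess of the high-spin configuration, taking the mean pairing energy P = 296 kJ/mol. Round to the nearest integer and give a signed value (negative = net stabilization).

Ligand charges: 4×(-1) from CN⁻ and 1×(+0) from bipy sum to -4; with overall charge -2, Fe is +2.
Group 8 minus oxidation state +2 gives a d⁶ configuration for Fe²⁺.
Configuration: t₂g⁶ eg⁰.
CFSE(orbital) = 6×(-0.4Δₒ) + 0×(0.6Δₒ) = -2.4Δₒ; with Δₒ = 380 kJ/mol that is -912 kJ/mol.
Pairing penalty: 3 pairs vs 1 in the high-spin reference → 2 extra × P = 592 kJ/mol.
Combining: -912 + 592 = -320 kJ/mol.

-320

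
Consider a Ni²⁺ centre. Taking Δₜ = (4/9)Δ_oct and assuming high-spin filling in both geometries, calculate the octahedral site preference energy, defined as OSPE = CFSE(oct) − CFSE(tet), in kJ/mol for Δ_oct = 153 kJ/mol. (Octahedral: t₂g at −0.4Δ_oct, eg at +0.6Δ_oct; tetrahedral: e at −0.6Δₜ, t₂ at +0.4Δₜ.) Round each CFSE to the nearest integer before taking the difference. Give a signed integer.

Ni²⁺: group 10, so d-count = 10 − 2 = 8.
Octahedral high-spin t₂g⁶ eg²: CFSE = -1.2 × 153 = -184 kJ/mol.
Tetrahedral: e⁴ t₂⁴, CFSE = 4(−0.6) + 4(+0.4) = -0.8Δₜ = -0.8 × (4/9) × 153 = -54 kJ/mol.
OSPE = -184 − (-54) = -130 kJ/mol.

-130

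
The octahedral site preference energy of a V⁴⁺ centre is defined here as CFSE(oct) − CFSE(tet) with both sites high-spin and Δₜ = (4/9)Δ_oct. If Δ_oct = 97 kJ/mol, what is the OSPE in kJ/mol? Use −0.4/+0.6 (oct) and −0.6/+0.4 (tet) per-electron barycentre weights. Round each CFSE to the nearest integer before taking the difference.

Group 5 minus oxidation state +4 gives a d¹ configuration for V⁴⁺.
Octahedral (high-spin): t2g^1 e_g^0, CFSE = 1(−0.4) + 0(+0.6) = -0.4Δ_oct = -0.4 × 97 = -39 kJ/mol.
Tetrahedral e^1 t2^0 gives -0.6Δₜ = -0.6 × (4/9) × 97 = -26 kJ/mol.
OSPE = CFSE(oct) − CFSE(tet) = -39 − (-26) = -13 kJ/mol.

-13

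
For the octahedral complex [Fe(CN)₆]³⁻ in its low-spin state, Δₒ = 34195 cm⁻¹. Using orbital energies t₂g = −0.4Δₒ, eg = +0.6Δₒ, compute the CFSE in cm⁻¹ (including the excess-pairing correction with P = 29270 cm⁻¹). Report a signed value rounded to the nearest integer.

-9850

Each CN⁻ contributes -1; 6 × (-1) = -6. With overall charge -3, Fe is in the +3 oxidation state.
Group 8 minus oxidation state +3 gives a d⁵ configuration for Fe³⁺.
Electron filling gives t₂g⁵ eg⁰.
CFSE(orbital) = 5×(-0.4Δₒ) + 0×(0.6Δₒ) = -2.0Δₒ; with Δₒ = 34195 cm⁻¹ that is -68390 cm⁻¹.
High-spin d⁵ would be t₂g³ eg² with 0 pairs; low-spin has 2, so 2 excess pairs cost +2P = +58540 cm⁻¹.
Combining: -68390 + 58540 = -9850 cm⁻¹.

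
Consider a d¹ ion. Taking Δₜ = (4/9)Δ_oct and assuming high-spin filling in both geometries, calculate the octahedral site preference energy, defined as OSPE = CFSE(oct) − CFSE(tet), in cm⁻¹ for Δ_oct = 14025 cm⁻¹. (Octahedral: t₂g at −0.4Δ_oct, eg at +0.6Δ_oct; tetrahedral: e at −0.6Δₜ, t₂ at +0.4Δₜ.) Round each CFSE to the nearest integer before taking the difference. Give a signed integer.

-1870

In an octahedral site d¹ (HS) is t2g^1 e_g^0, giving CFSE(oct) = -0.4Δ_oct = -5610 cm⁻¹.
Tetrahedral e^1 t2^0 gives -0.6Δₜ = -0.6 × (4/9) × 14025 = -3740 cm⁻¹.
Subtracting, OSPE = -5610 − (-3740) = -1870 cm⁻¹.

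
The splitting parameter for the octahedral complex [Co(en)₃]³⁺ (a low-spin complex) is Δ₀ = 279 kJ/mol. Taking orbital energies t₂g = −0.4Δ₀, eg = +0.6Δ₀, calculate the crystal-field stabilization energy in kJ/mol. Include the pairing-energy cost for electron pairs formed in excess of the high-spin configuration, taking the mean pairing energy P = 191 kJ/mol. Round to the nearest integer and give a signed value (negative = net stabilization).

en is neutral, so the +3 overall charge sits on Co: oxidation state +3.
Co sits in group 9; removing 3 electrons leaves Co³⁺ with 9 − 3 = 6 d electrons.
Configuration: t₂g⁶ eg⁰.
CFSE(orbital) = 6×(-0.4Δ₀) + 0×(0.6Δ₀) = -2.4Δ₀; with Δ₀ = 279 kJ/mol that is -670 kJ/mol.
Pairing penalty: 3 pairs vs 1 in the high-spin reference → 2 extra × P = 382 kJ/mol.
Overall CFSE = -670 + 382 = -288 kJ/mol.

-288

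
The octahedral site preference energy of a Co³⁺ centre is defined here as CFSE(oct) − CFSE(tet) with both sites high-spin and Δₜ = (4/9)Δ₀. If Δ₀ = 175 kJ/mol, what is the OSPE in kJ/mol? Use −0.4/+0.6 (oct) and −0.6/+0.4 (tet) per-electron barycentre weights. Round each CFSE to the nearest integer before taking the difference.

-23

Co is in group 9, so Co³⁺ is d⁶ (9 − 3 = 6).
Octahedral (high-spin): t₂g⁴ eg², CFSE = 4(−0.4) + 2(+0.6) = -0.4Δ₀ = -0.4 × 175 = -70 kJ/mol.
In a tetrahedral site the filling is e³ t₂³: CFSE(tet) = -0.6Δₜ = -0.6 × (4/9)(175) = -47 kJ/mol.
Subtracting, OSPE = -70 − (-47) = -23 kJ/mol.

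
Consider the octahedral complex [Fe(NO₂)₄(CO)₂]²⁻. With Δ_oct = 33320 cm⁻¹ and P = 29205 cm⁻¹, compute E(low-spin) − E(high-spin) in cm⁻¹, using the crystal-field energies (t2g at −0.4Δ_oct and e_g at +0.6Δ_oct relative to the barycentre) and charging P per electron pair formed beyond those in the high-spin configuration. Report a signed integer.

-8230

Ligand charges: 4×(-1) from NO₂⁻ and 2×(+0) from CO sum to -4; with overall charge -2, Fe is +2.
Fe²⁺: group 8, so d-count = 8 − 2 = 6.
High-spin d⁶ fills as t2g^4 e_g^2 with CFSE 4(−0.4) + 2(+0.6) = -0.4Δ_oct = -13328 cm⁻¹.
Low-spin t2g^6 e_g^0 gives -2.4Δ_oct = -79968 cm⁻¹, but forming 2 extra pairs costs 2P = 58410 cm⁻¹, so E(LS) = -79968 + 58410 = -21558 cm⁻¹.
The difference is -21558 − (-13328) = -8230 cm⁻¹, so low-spin lies lower.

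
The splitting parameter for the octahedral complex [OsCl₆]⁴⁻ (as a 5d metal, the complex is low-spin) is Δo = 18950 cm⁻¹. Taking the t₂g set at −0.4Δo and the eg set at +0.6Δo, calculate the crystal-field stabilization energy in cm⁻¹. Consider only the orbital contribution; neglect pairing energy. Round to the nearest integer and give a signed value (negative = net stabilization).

-45480

Each Cl⁻ contributes -1; 6 × (-1) = -6. With overall charge -4, Os is in the +2 oxidation state.
Os is in group 8, so Os²⁺ is d⁶ (8 − 2 = 6).
The d⁶ electrons fill as t₂g⁶ eg⁰.
The orbital stabilization is -2.4Δo = -2.4 × 18950 = -45480 cm⁻¹.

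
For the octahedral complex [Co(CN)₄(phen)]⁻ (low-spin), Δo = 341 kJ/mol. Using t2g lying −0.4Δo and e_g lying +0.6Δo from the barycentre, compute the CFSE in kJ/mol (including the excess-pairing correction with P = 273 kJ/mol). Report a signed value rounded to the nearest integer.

Ligand charges: 4×(-1) from CN⁻ and 1×(+0) from phen sum to -4; with overall charge -1, Co is +3.
Co³⁺: group 9, so d-count = 9 − 3 = 6.
The d⁶ electrons fill as t2g^6 e_g^0.
The orbital stabilization is -2.4Δo = -2.4 × 341 = -818 kJ/mol.
High-spin d⁶ would be t2g^4 e_g^2 with 1 pair; low-spin has 3, so 2 excess pairs cost +2P = +546 kJ/mol.
Combining: -818 + 546 = -272 kJ/mol.

-272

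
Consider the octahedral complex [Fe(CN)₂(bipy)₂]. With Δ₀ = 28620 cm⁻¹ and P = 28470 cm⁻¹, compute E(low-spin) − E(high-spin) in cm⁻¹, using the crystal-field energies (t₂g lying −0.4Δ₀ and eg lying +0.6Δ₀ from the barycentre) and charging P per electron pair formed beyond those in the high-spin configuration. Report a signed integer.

Ligand charges: 2×(-1) from CN⁻ and 2×(+0) from bipy sum to -2; with overall charge +0, Fe is +2.
Group 8 minus oxidation state +2 gives a d⁶ configuration for Fe²⁺.
High-spin: t₂g⁴ eg², CFSE = -0.4Δ₀ = -11448 cm⁻¹.
Low-spin: t₂g⁶ eg⁰, orbital CFSE = -2.4Δ₀ = -68688 cm⁻¹; plus 2 excess pairs × P = +56940 cm⁻¹; total -11748 cm⁻¹.
The difference is -11748 − (-11448) = -300 cm⁻¹, so low-spin lies lower.

-300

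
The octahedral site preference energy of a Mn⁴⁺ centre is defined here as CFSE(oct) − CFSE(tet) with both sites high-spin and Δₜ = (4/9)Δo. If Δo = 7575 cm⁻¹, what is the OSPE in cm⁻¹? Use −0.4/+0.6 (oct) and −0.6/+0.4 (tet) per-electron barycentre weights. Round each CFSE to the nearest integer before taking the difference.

-6397

Mn⁴⁺: group 7, so d-count = 7 − 4 = 3.
In an octahedral site d³ (HS) is t₂g³ eg⁰, giving CFSE(oct) = -1.2Δo = -9090 cm⁻¹.
Tetrahedral: e² t₂¹, CFSE = 2(−0.6) + 1(+0.4) = -0.8Δₜ = -0.8 × (4/9) × 7575 = -2693 cm⁻¹.
Subtracting, OSPE = -9090 − (-2693) = -6397 cm⁻¹.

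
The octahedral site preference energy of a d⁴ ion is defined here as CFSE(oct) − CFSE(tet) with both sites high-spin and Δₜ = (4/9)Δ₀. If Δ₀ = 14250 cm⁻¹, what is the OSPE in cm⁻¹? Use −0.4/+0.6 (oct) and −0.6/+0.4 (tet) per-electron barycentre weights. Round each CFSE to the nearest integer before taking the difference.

Octahedral high-spin t₂g³ eg¹: CFSE = -0.6 × 14250 = -8550 cm⁻¹.
Tetrahedral: e² t₂², CFSE = 2(−0.6) + 2(+0.4) = -0.4Δₜ = -0.4 × (4/9) × 14250 = -2533 cm⁻¹.
Subtracting, OSPE = -8550 − (-2533) = -6017 cm⁻¹.

-6017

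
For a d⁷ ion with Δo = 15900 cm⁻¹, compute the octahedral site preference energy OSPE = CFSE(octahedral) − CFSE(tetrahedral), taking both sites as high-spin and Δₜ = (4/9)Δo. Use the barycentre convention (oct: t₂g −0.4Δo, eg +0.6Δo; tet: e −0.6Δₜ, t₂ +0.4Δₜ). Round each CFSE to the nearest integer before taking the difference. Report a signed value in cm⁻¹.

Octahedral (high-spin): t₂g⁵ eg², CFSE = 5(−0.4) + 2(+0.6) = -0.8Δo = -0.8 × 15900 = -12720 cm⁻¹.
In a tetrahedral site the filling is e⁴ t₂³: CFSE(tet) = -1.2Δₜ = -1.2 × (4/9)(15900) = -8480 cm⁻¹.
OSPE = CFSE(oct) − CFSE(tet) = -12720 − (-8480) = -4240 cm⁻¹.

-4240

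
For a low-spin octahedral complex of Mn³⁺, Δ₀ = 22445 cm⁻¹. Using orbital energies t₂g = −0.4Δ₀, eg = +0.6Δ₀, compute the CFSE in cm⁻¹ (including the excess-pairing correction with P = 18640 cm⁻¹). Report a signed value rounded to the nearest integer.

-17272

Mn³⁺: group 7, so d-count = 7 − 3 = 4.
Electron filling gives t₂g⁴ eg⁰.
The orbital stabilization is -1.6Δ₀ = -1.6 × 22445 = -35912 cm⁻¹.
Pairing penalty: 1 pair vs 0 in the high-spin reference → 1 extra × P = 18640 cm⁻¹.
Overall CFSE = -35912 + 18640 = -17272 cm⁻¹.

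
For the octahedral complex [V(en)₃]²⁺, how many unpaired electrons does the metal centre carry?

3

en is neutral, so the +2 overall charge sits on V: oxidation state +2.
Group 5 minus oxidation state +2 gives a d³ configuration for V²⁺.
Configuration: t2g^3 e_g^0, giving 3 unpaired electrons.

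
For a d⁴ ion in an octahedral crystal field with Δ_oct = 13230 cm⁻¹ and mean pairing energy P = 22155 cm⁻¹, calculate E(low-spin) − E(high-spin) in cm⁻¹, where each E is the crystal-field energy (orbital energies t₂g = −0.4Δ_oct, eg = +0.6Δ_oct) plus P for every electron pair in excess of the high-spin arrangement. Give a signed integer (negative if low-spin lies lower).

8925

High-spin: t₂g³ eg¹, CFSE = -0.6Δ_oct = -7938 cm⁻¹.
Low-spin: t₂g⁴ eg⁰, orbital CFSE = -1.6Δ_oct = -21168 cm⁻¹; plus 1 excess pair × P = +22155 cm⁻¹; total 987 cm⁻¹.
E(LS) − E(HS) = 987 − (-7938) = 8925 cm⁻¹.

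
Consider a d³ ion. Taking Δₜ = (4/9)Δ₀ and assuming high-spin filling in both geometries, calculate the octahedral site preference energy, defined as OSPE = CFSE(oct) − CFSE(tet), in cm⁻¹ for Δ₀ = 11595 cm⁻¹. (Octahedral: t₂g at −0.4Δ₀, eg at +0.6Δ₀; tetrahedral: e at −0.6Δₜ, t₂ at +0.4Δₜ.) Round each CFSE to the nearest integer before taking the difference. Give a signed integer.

-9791

In an octahedral site d³ (HS) is t2g^3 e_g^0, giving CFSE(oct) = -1.2Δ₀ = -13914 cm⁻¹.
Tetrahedral: e^2 t2^1, CFSE = 2(−0.6) + 1(+0.4) = -0.8Δₜ = -0.8 × (4/9) × 11595 = -4123 cm⁻¹.
OSPE = CFSE(oct) − CFSE(tet) = -13914 − (-4123) = -9791 cm⁻¹.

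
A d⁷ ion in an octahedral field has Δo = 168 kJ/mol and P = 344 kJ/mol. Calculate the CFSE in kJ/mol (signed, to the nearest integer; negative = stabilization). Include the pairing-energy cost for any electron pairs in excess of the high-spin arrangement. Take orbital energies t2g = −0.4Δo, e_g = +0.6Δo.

-134

Since Δo = 168 kJ/mol < P = 344 kJ/mol, the complex adopts the high-spin configuration.
Configuration: t2g^5 e_g^2.
Orbital CFSE = -0.8Δo = -0.8 × 168 = -134 kJ/mol.
High-spin has no excess pairs, so no pairing correction applies.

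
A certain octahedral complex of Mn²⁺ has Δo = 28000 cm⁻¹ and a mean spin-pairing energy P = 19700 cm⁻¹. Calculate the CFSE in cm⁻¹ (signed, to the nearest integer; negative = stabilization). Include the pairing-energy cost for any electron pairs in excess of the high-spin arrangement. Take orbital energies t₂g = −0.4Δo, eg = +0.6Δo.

-16600

Mn is in group 7, so Mn²⁺ is d⁵ (7 − 2 = 5).
Here Δo > P (28000 > 19700), so the low-spin state is favoured.
Configuration: t₂g⁵ eg⁰.
Orbital CFSE = -2.0Δo = -2.0 × 28000 = -56000 cm⁻¹.
Excess pairs vs high-spin: 2 − 0 = 2; pairing cost = +39400 cm⁻¹.
Net CFSE = -56000 + 39400 = -16600 cm⁻¹.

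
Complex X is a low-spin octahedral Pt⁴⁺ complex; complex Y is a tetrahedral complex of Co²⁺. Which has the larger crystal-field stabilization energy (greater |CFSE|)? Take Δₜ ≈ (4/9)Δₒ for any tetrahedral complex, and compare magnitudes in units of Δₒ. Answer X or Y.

X: Group 10 minus oxidation state +4 gives a d⁶ configuration for Pt⁴⁺; t₂g⁶ eg⁰, CFSE = -2.4Δₒ.
Y: Co sits in group 9; removing 2 electrons leaves Co²⁺ with 9 − 2 = 7 d electrons; Tetrahedral fields are weak (Δₜ ≈ 4/9 Δₒ), so electrons fill high-spin; e⁴ t₂³, CFSE = -1.2Δₜ ≈ -0.53Δₒ.
So X has the larger |CFSE|.

X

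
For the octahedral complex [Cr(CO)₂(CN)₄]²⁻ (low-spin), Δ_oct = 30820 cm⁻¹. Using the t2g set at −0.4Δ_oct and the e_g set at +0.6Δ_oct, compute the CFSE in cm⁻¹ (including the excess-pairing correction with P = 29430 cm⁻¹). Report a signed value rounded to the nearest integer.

Ligand charges: 2×(+0) from CO and 4×(-1) from CN⁻ sum to -4; with overall charge -2, Cr is +2.
Cr²⁺: group 6, so d-count = 6 − 2 = 4.
Configuration: t2g^4 e_g^0.
Orbital CFSE = 4(-0.4) + 0(0.6) = -1.6Δ_oct = -1.6 × 30820 = -49312 cm⁻¹.
Relative to high-spin t2g^3 e_g^1 (0 paired), the low-spin configuration has 1 additional pair, contributing +1 × 29430 = +29430 cm⁻¹.
Combining: -49312 + 29430 = -19882 cm⁻¹.

-19882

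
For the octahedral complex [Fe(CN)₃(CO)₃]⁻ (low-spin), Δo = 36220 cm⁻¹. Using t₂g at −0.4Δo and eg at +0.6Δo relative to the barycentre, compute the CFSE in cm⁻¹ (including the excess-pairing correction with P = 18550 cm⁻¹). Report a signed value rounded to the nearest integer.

-49828

Ligand charges: 3×(-1) from CN⁻ and 3×(+0) from CO sum to -3; with overall charge -1, Fe is +2.
Fe is in group 8, so Fe²⁺ is d⁶ (8 − 2 = 6).
Configuration: t₂g⁶ eg⁰.
Orbital CFSE = 6(-0.4) + 0(0.6) = -2.4Δo = -2.4 × 36220 = -86928 cm⁻¹.
Relative to high-spin t₂g⁴ eg² (1 paired), the low-spin configuration has 2 additional pairs, contributing +2 × 18550 = +37100 cm⁻¹.
Combining: -86928 + 37100 = -49828 cm⁻¹.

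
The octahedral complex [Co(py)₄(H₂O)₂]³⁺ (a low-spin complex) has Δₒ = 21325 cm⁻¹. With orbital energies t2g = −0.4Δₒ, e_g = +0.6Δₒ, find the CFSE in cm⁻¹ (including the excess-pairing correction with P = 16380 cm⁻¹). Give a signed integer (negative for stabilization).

-18420

Ligand charges: 4×(+0) from py and 2×(+0) from H₂O sum to +0; with overall charge +3, Co is +3.
Co is in group 9, so Co³⁺ is d⁶ (9 − 3 = 6).
Configuration: t2g^6 e_g^0.
Orbital CFSE = 6(-0.4) + 0(0.6) = -2.4Δₒ = -2.4 × 21325 = -51180 cm⁻¹.
High-spin d⁶ would be t2g^4 e_g^2 with 1 pair; low-spin has 3, so 2 excess pairs cost +2P = +32760 cm⁻¹.
Overall CFSE = -51180 + 32760 = -18420 cm⁻¹.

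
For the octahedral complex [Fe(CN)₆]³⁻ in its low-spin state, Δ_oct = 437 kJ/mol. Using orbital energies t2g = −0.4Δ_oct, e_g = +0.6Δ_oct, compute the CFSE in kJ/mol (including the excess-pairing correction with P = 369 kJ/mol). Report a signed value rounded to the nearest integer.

-136

Each CN⁻ contributes -1; 6 × (-1) = -6. With overall charge -3, Fe is in the +3 oxidation state.
Fe sits in group 8; removing 3 electrons leaves Fe³⁺ with 8 − 3 = 5 d electrons.
Configuration: t2g^5 e_g^0.
CFSE(orbital) = 5×(-0.4Δ_oct) + 0×(0.6Δ_oct) = -2.0Δ_oct; with Δ_oct = 437 kJ/mol that is -874 kJ/mol.
Relative to high-spin t2g^3 e_g^2 (0 paired), the low-spin configuration has 2 additional pairs, contributing +2 × 369 = +738 kJ/mol.
Overall CFSE = -874 + 738 = -136 kJ/mol.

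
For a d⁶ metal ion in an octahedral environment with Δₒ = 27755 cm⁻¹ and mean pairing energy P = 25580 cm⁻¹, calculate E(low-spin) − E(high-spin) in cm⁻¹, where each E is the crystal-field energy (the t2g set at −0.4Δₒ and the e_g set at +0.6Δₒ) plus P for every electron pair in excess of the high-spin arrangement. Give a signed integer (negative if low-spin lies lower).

-4350

In the high-spin limit (t2g^4 e_g^2) the orbital term is -0.4Δₒ = -11102 cm⁻¹, with no excess pairing.
Low-spin t2g^6 e_g^0 gives -2.4Δₒ = -66612 cm⁻¹, but forming 2 extra pairs costs 2P = 51160 cm⁻¹, so E(LS) = -66612 + 51160 = -15452 cm⁻¹.
The difference is -15452 − (-11102) = -4350 cm⁻¹, so low-spin lies lower.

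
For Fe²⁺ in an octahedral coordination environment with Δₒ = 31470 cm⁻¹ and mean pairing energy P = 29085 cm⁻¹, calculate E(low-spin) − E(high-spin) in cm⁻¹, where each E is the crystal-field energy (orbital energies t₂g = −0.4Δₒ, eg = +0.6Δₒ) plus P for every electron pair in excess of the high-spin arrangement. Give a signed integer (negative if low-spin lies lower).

-4770

Fe²⁺: group 8, so d-count = 8 − 2 = 6.
High-spin d⁶ fills as t₂g⁴ eg² with CFSE 4(−0.4) + 2(+0.6) = -0.4Δₒ = -12588 cm⁻¹.
For low-spin the configuration is t₂g⁶ eg⁰: orbital energy -2.4 × 31470 = -75528 cm⁻¹, and 2 additional pairs relative to high-spin add 58170 cm⁻¹, giving -17358 cm⁻¹.
The difference is -17358 − (-12588) = -4770 cm⁻¹, so low-spin lies lower.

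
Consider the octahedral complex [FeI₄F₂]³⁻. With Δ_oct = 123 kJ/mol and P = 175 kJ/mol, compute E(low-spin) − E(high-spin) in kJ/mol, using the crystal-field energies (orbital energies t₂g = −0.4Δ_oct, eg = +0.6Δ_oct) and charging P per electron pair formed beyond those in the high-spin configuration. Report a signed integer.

104

Ligand charges: 4×(-1) from I⁻ and 2×(-1) from F⁻ sum to -6; with overall charge -3, Fe is +3.
Fe sits in group 8; removing 3 electrons leaves Fe³⁺ with 8 − 3 = 5 d electrons.
In the high-spin limit (t₂g³ eg²) the orbital term is 0.0Δ_oct = 0 kJ/mol, with no excess pairing.
Low-spin t₂g⁵ eg⁰ gives -2.0Δ_oct = -246 kJ/mol, but forming 2 extra pairs costs 2P = 350 kJ/mol, so E(LS) = -246 + 350 = 104 kJ/mol.
The difference is 104 − (0) = 104 kJ/mol, so high-spin lies lower.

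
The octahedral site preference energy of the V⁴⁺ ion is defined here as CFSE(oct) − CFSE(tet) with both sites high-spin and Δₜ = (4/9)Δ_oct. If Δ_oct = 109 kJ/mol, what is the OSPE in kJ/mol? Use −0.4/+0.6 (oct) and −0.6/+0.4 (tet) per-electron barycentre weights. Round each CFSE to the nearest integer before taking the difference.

V sits in group 5; removing 4 electrons leaves V⁴⁺ with 5 − 4 = 1 d electrons.
Octahedral (high-spin): t2g^1 e_g^0, CFSE = 1(−0.4) + 0(+0.6) = -0.4Δ_oct = -0.4 × 109 = -44 kJ/mol.
Tetrahedral e^1 t2^0 gives -0.6Δₜ = -0.6 × (4/9) × 109 = -29 kJ/mol.
Subtracting, OSPE = -44 − (-29) = -15 kJ/mol.

-15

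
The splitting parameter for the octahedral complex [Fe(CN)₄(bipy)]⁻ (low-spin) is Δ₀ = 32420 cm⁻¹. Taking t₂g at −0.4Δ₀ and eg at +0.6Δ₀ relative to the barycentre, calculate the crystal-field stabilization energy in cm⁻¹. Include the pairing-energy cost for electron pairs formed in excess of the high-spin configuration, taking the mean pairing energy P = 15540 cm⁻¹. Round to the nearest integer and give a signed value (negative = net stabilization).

Ligand charges: 4×(-1) from CN⁻ and 1×(+0) from bipy sum to -4; with overall charge -1, Fe is +3.
Fe sits in group 8; removing 3 electrons leaves Fe³⁺ with 8 − 3 = 5 d electrons.
The d⁵ electrons fill as t₂g⁵ eg⁰.
CFSE(orbital) = 5×(-0.4Δ₀) + 0×(0.6Δ₀) = -2.0Δ₀; with Δ₀ = 32420 cm⁻¹ that is -64840 cm⁻¹.
High-spin d⁵ would be t₂g³ eg² with 0 pairs; low-spin has 2, so 2 excess pairs cost +2P = +31080 cm⁻¹.
Net CFSE = -64840 + 31080 = -33760 cm⁻¹.

-33760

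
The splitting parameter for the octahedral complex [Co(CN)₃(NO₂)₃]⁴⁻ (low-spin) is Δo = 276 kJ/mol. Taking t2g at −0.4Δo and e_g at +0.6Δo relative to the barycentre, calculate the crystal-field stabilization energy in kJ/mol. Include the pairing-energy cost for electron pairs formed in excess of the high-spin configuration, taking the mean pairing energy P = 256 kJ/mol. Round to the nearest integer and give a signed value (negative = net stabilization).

-241

Ligand charges: 3×(-1) from CN⁻ and 3×(-1) from NO₂⁻ sum to -6; with overall charge -4, Co is +2.
Group 9 minus oxidation state +2 gives a d⁷ configuration for Co²⁺.
The d⁷ electrons fill as t2g^6 e_g^1.
CFSE(orbital) = 6×(-0.4Δo) + 1×(0.6Δo) = -1.8Δo; with Δo = 276 kJ/mol that is -497 kJ/mol.
Relative to high-spin t2g^5 e_g^2 (2 paired), the low-spin configuration has 1 additional pair, contributing +1 × 256 = +256 kJ/mol.
Overall CFSE = -497 + 256 = -241 kJ/mol.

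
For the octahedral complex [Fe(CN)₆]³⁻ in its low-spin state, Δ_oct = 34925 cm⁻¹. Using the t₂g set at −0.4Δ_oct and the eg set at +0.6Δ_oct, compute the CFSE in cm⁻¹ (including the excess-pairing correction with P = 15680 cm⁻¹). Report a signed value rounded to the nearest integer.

Each CN⁻ contributes -1; 6 × (-1) = -6. With overall charge -3, Fe is in the +3 oxidation state.
Fe sits in group 8; removing 3 electrons leaves Fe³⁺ with 8 − 3 = 5 d electrons.
Configuration: t₂g⁵ eg⁰.
CFSE(orbital) = 5×(-0.4Δ_oct) + 0×(0.6Δ_oct) = -2.0Δ_oct; with Δ_oct = 34925 cm⁻¹ that is -69850 cm⁻¹.
Relative to high-spin t₂g³ eg² (0 paired), the low-spin configuration has 2 additional pairs, contributing +2 × 15680 = +31360 cm⁻¹.
Net CFSE = -69850 + 31360 = -38490 cm⁻¹.

-38490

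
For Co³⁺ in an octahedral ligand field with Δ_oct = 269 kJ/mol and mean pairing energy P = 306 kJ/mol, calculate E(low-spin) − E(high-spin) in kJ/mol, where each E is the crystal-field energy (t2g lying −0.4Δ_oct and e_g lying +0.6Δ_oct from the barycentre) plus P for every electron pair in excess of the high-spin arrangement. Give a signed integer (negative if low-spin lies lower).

Group 9 minus oxidation state +3 gives a d⁶ configuration for Co³⁺.
High-spin d⁶ fills as t2g^4 e_g^2 with CFSE 4(−0.4) + 2(+0.6) = -0.4Δ_oct = -108 kJ/mol.
Low-spin: t2g^6 e_g^0, orbital CFSE = -2.4Δ_oct = -646 kJ/mol; plus 2 excess pairs × P = +612 kJ/mol; total -34 kJ/mol.
The difference is -34 − (-108) = 74 kJ/mol, so high-spin lies lower.

74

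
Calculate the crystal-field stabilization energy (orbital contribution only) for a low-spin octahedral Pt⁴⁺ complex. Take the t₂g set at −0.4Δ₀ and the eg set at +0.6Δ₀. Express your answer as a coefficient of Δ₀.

Pt sits in group 10; removing 4 electrons leaves Pt⁴⁺ with 10 − 4 = 6 d electrons.
Configuration: t₂g⁶ eg⁰.
CFSE = 6(-0.4Δ₀) + 0(0.6Δ₀) = -2.4Δ₀ + 0.0Δ₀ = -2.4Δ₀.

-2.4 Δ₀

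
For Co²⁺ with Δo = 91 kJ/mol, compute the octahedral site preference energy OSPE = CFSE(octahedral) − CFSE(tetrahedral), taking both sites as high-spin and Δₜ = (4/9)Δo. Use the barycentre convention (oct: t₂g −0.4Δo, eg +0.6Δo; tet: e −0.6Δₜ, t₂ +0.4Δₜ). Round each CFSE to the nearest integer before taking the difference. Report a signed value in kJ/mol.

-24

Co sits in group 9; removing 2 electrons leaves Co²⁺ with 9 − 2 = 7 d electrons.
Octahedral high-spin t₂g⁵ eg²: CFSE = -0.8 × 91 = -73 kJ/mol.
Tetrahedral e⁴ t₂³ gives -1.2Δₜ = -1.2 × (4/9) × 91 = -49 kJ/mol.
OSPE = CFSE(oct) − CFSE(tet) = -73 − (-49) = -24 kJ/mol.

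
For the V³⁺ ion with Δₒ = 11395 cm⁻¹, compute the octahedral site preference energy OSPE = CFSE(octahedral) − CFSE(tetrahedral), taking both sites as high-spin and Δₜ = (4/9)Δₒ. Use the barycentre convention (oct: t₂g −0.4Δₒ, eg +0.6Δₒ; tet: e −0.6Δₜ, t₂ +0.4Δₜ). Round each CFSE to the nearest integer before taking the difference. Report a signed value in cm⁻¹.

V³⁺: group 5, so d-count = 5 − 3 = 2.
In an octahedral site d² (HS) is t2g^2 e_g^0, giving CFSE(oct) = -0.8Δₒ = -9116 cm⁻¹.
Tetrahedral e^2 t2^0 gives -1.2Δₜ = -1.2 × (4/9) × 11395 = -6077 cm⁻¹.
OSPE = CFSE(oct) − CFSE(tet) = -9116 − (-6077) = -3039 cm⁻¹.

-3039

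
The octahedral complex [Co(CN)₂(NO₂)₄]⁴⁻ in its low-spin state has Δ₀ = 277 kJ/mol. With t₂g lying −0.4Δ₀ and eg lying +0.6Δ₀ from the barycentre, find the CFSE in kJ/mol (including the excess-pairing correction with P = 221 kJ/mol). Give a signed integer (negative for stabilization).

-278

Ligand charges: 2×(-1) from CN⁻ and 4×(-1) from NO₂⁻ sum to -6; with overall charge -4, Co is +2.
Group 9 minus oxidation state +2 gives a d⁷ configuration for Co²⁺.
Electron filling gives t₂g⁶ eg¹.
Orbital CFSE = 6(-0.4) + 1(0.6) = -1.8Δ₀ = -1.8 × 277 = -499 kJ/mol.
Pairing penalty: 3 pairs vs 2 in the high-spin reference → 1 extra × P = 221 kJ/mol.
Net CFSE = -499 + 221 = -278 kJ/mol.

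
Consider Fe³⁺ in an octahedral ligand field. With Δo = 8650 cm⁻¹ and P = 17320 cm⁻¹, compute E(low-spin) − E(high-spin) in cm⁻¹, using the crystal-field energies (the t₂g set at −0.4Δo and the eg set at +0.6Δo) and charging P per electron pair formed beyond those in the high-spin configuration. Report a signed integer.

Fe sits in group 8; removing 3 electrons leaves Fe³⁺ with 8 − 3 = 5 d electrons.
In the high-spin limit (t₂g³ eg²) the orbital term is 0.0Δo = 0 cm⁻¹, with no excess pairing.
Low-spin: t₂g⁵ eg⁰, orbital CFSE = -2.0Δo = -17300 cm⁻¹; plus 2 excess pairs × P = +34640 cm⁻¹; total 17340 cm⁻¹.
Thus E(LS) − E(HS) = 17340 cm⁻¹.

17340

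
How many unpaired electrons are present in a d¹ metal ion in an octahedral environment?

1

Configuration: t2g^1 e_g^0, giving 1 unpaired electron.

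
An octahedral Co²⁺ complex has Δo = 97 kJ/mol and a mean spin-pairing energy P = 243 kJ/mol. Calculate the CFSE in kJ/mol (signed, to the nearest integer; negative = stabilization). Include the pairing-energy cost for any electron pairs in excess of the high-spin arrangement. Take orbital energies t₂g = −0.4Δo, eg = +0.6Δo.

Group 9 minus oxidation state +2 gives a d⁷ configuration for Co²⁺.
Δo < P, so pairing is avoided: the ground state is high-spin.
Configuration: t₂g⁵ eg².
Orbital CFSE = -0.8Δo = -0.8 × 97 = -78 kJ/mol.
High-spin has no excess pairs, so no pairing correction applies.

-78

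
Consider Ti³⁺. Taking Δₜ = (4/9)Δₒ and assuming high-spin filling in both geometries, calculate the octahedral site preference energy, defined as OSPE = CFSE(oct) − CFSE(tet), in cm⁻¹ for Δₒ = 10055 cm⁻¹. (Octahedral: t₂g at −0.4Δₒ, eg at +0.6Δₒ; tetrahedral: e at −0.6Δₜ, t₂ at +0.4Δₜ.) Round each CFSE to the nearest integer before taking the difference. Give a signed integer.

Ti³⁺: group 4, so d-count = 4 − 3 = 1.
Octahedral high-spin t₂g¹ eg⁰: CFSE = -0.4 × 10055 = -4022 cm⁻¹.
Tetrahedral e¹ t₂⁰ gives -0.6Δₜ = -0.6 × (4/9) × 10055 = -2681 cm⁻¹.
Subtracting, OSPE = -4022 − (-2681) = -1341 cm⁻¹.

-1341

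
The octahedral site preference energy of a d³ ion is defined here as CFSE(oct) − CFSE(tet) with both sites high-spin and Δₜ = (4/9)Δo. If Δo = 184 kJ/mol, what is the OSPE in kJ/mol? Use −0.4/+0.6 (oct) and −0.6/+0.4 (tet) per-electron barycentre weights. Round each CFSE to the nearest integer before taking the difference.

-156

Octahedral (high-spin): t₂g³ eg⁰, CFSE = 3(−0.4) + 0(+0.6) = -1.2Δo = -1.2 × 184 = -221 kJ/mol.
In a tetrahedral site the filling is e² t₂¹: CFSE(tet) = -0.8Δₜ = -0.8 × (4/9)(184) = -65 kJ/mol.
Subtracting, OSPE = -221 − (-65) = -156 kJ/mol.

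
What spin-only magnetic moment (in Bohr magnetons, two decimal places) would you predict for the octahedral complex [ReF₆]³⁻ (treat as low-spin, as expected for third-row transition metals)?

Each F⁻ contributes -1; 6 × (-1) = -6. With overall charge -3, Re is in the +3 oxidation state.
Group 7 minus oxidation state +3 gives a d⁴ configuration for Re³⁺.
Configuration: t2g^4 e_g^0 → 2 unpaired electrons.
μ(spin-only) = √[2(2+2)] = √8 ≈ 2.83 Bohr magnetons.

2.83 Bohr magnetons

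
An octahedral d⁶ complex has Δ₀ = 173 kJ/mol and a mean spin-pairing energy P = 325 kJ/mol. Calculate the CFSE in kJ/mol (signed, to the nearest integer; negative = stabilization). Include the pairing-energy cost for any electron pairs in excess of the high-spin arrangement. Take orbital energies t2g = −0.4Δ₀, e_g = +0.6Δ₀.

With Δ₀ < P the complex is high-spin.
Filling d⁶ accordingly: t2g^4 e_g^2.
Orbital CFSE = -0.4Δ₀ = -0.4 × 173 = -69 kJ/mol.
High-spin has no excess pairs, so no pairing correction applies.

-69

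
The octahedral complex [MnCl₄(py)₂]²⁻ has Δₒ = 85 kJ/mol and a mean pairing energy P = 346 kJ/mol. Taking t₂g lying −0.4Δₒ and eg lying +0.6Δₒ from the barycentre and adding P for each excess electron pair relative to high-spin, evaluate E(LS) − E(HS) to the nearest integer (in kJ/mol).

Ligand charges: 4×(-1) from Cl⁻ and 2×(+0) from py sum to -4; with overall charge -2, Mn is +2.
Group 7 minus oxidation state +2 gives a d⁵ configuration for Mn²⁺.
In the high-spin limit (t₂g³ eg²) the orbital term is 0.0Δₒ = 0 kJ/mol, with no excess pairing.
Low-spin: t₂g⁵ eg⁰, orbital CFSE = -2.0Δₒ = -170 kJ/mol; plus 2 excess pairs × P = +692 kJ/mol; total 522 kJ/mol.
Thus E(LS) − E(HS) = 522 kJ/mol.

522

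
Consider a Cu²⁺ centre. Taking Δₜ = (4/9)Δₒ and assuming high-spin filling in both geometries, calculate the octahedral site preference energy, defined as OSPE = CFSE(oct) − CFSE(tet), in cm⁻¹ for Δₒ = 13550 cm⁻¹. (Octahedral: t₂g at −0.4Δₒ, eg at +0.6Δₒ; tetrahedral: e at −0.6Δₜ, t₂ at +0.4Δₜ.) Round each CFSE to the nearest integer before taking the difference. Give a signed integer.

Cu²⁺: group 11, so d-count = 11 − 2 = 9.
Octahedral (high-spin): t2g^6 e_g^3, CFSE = 6(−0.4) + 3(+0.6) = -0.6Δₒ = -0.6 × 13550 = -8130 cm⁻¹.
Tetrahedral: e^4 t2^5, CFSE = 4(−0.6) + 5(+0.4) = -0.4Δₜ = -0.4 × (4/9) × 13550 = -2409 cm⁻¹.
Subtracting, OSPE = -8130 − (-2409) = -5721 cm⁻¹.

-5721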